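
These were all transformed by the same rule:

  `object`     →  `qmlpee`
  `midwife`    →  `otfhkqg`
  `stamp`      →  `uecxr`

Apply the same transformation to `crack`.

Shifts by position in object: pos 0: o→q (+2), pos 1: b→m (+11), pos 2: j→l (+2), pos 3: e→p (+11) — repeating every 2. A repeating key of period 2 is used — shifts +2, +11 over and over.
For crack: c+2=e, r+11=c, a+2=c, c+11=n, k+2=m.

eccnm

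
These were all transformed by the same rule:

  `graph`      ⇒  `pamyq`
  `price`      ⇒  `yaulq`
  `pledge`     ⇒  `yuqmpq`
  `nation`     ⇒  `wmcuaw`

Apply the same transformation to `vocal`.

ealmu

The shift depends on letter class: consonant g→p is +9, but vowel a→m is +12. Two shifts are in play — +12 for a/e/i/o/u, +9 for every other letter.
For vocal: v(cons)+9=e, o(vowel)+12=a, c(cons)+9=l, a(vowel)+12=m, l(cons)+9=u.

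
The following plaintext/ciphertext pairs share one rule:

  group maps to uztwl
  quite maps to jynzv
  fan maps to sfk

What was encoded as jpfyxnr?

The output letters match the input read backwards, each shifted +5: group reversed is puorg. Two steps: reverse the string, then apply a Caesar shift of +5.
Reversing it on jpfyxnr: shift back: j−5=e, p−5=k, f−5=a, y−5=t, x−5=s, n−5=i, r−5=m → ekatsim; then reverse → mistake.

mistake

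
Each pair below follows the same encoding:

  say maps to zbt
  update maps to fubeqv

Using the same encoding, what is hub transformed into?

cvi

The output letters match the input read backwards, each shifted +1: say reversed is yas. The word is reversed, then every letter is shifted forward by 1.
For hub: reverse → buh; then shift: b+1=c, u+1=v, h+1=i.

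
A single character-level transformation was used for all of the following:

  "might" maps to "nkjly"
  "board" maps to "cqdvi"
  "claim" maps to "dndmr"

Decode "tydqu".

In might: m→n is +1, i→k is +2, g→j is +3, h→l is +4 — the shift increases by 1 each position. The shift increases by 1 at each position, starting from +1: 1, 2, 3, ….
Decoding tydqu: t−1=s, y−2=w, d−3=a, q−4=m, u−5=p.

swamp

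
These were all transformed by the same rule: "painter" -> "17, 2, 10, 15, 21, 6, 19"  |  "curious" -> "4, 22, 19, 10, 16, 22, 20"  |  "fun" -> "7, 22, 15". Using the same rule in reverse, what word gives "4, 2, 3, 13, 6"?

cable

The number is (letter's place in the alphabet, a=1) + 1.
Undoing it on 4, 2, 3, 13, 6: 4→(4−1)÷1=3=c, 2→(2−1)÷1=1=a, 3→(3−1)÷1=2=b, 13→(13−1)÷1=12=l, 6→(6−1)÷1=5=e.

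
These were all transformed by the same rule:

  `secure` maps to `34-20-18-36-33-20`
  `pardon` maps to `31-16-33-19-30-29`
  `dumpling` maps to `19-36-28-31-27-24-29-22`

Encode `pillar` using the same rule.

31-24-27-27-16-33

s is letter #19 and maps to 34: an offset of 15. Letters become their 1-based position plus 15 (so a→16, b→17, …).
For pillar: p=16→31, i=9→24, l=12→27, l=12→27, a=1→16, r=18→33.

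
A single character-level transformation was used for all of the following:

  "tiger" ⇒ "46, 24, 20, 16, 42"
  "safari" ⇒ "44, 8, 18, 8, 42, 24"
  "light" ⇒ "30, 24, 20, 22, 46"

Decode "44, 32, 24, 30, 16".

smile

t(#20)→46 and i(#9)→24: differences scale by 2, so n = 2·pos + 6. The formula is n = 2×(alphabet index, a=1) + 6.
Undoing it on 44, 32, 24, 30, 16: 44→(44−6)÷2=19=s, 32→(32−6)÷2=13=m, 24→(24−6)÷2=9=i, 30→(30−6)÷2=12=l, 16→(16−6)÷2=5=e.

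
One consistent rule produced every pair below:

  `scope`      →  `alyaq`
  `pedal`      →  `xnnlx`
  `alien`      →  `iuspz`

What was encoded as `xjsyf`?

The shift increases by 1 at each position, starting from +8: 8, 9, 10, ….
Decoding xjsyf: x−8=p, j−9=a, s−10=i, y−11=n, f−12=t.

paint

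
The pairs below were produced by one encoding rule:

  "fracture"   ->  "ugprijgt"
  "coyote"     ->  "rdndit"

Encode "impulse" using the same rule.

Compare letters: f→u is +15, r→g is +15, a→p is +15 — a constant shift. It's a constant shift of +15 (ROT15).
For impulse: i+15=x, m+15=b, p+15=e, u+15=j, l+15=a, s+15=h, e+15=t.

xbejaht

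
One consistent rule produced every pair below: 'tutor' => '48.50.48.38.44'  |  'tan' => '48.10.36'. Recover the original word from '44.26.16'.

t(#20)→48 and u(#21)→50: differences scale by 2, so n = 2·pos + 8. The formula is n = 2×(alphabet index, a=1) + 8.
Reversing it on 44.26.16: 44→(44−8)÷2=18=r, 26→(26−8)÷2=9=i, 16→(16−8)÷2=4=d.

rid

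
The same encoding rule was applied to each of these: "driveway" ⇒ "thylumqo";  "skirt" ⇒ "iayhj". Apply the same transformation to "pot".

fej

Compare letters: d→t is +16, r→h is +16, i→y is +16 — a constant shift. Each letter is shifted forward by 16 in the alphabet (a Caesar shift of +16).
On pot: p+16=f, o+16=e, t+16=j.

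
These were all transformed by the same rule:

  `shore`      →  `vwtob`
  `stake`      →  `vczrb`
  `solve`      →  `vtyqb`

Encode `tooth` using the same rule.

s(18)→v(21) and h(7)→w(22) fit y≡7x+25 (mod 26); the inverse of 7 mod 26 is 15. Each letter's alphabet position (a=0..z=25) is mapped through 7·x+25 mod 26 — an affine cipher.
For tooth: t(19)→7·19+25≡2=c; o(14)→7·14+25≡19=t; o(14)→7·14+25≡19=t; t(19)→7·19+25≡2=c; h(7)→7·7+25≡22=w (all mod 26).

cttcw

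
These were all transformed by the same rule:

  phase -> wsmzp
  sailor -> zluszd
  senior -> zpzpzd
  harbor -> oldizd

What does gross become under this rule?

ncazd

Shifts by position in phase: pos 0: p→w (+7), pos 1: h→s (+11), pos 2: a→m (+12), pos 3: s→z (+7), pos 4: e→p (+11) — repeating every 3. A repeating key of period 3 is used — shifts +7, +11, +12 over and over.
For gross: g+7=n, r+11=c, o+12=a, s+7=z, s+11=d.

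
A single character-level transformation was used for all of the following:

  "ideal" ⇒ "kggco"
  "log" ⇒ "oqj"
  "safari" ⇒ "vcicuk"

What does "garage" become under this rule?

Vowels shift forward by 2 and consonants shift forward by 3.
Applying it to garage: g(cons)+3=j, a(vowel)+2=c, r(cons)+3=u, a(vowel)+2=c, g(cons)+3=j, e(vowel)+2=g.

jcucjg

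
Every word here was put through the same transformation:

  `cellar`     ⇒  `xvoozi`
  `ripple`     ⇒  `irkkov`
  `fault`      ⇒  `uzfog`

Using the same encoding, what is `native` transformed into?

mzgrev

Each pair mirrors across the alphabet (c↔x, e↔v, l↔o): positions sum to 25. Letters are reflected about the middle of the alphabet (position → 25−position): Atbash.
For native: n↔m, a↔z, t↔g, i↔r, v↔e, e↔v.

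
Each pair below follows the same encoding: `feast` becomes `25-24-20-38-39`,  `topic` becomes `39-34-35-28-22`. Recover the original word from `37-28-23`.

rid

f is letter #6 and maps to 25: an offset of 19. The number is (letter's place in the alphabet, a=1) + 19.
Decoding 37-28-23: 37→(37−19)÷1=18=r, 28→(28−19)÷1=9=i, 23→(23−19)÷1=4=d.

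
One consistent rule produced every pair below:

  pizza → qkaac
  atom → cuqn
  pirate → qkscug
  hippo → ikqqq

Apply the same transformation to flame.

gmcng

The shift depends on letter class: consonant p→q is +1, but vowel i→k is +2. The rule splits by letter class: vowels +2, consonants +1.
On flame: f(cons)+1=g, l(cons)+1=m, a(vowel)+2=c, m(cons)+1=n, e(vowel)+2=g.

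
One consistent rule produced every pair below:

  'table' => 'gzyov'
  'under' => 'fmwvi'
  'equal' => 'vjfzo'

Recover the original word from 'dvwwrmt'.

Each pair mirrors across the alphabet (t↔g, a↔z, b↔y): positions sum to 25. This is the alphabet-reversal cipher (Atbash): a becomes z, b becomes y, etc.
Decoding dvwwrmt: d↔w, v↔e, w↔d, w↔d, r↔i, m↔n, t↔g.

wedding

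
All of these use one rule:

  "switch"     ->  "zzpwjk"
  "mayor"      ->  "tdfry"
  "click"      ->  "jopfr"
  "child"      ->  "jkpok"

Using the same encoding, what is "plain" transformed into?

It's a Vigenère-style cipher with numeric key [7,3]: position i shifts by key[i mod 2].
Applying it to plain: p+7=w, l+3=o, a+7=h, i+3=l, n+7=u.

wohlu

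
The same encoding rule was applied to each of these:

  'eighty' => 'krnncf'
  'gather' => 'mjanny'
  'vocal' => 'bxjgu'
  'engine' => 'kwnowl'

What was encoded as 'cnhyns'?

weasel

Shifts by position in eighty: pos 0: e→k (+6), pos 1: i→r (+9), pos 2: g→n (+7), pos 3: h→n (+6), pos 4: t→c (+9), pos 5: y→f (+7) — repeating every 3. A repeating key of period 3 is used — shifts +6, +9, +7 over and over.
Reversing it on cnhyns: c−6=w, n−9=e, h−7=a, y−6=s, n−9=e, s−7=l.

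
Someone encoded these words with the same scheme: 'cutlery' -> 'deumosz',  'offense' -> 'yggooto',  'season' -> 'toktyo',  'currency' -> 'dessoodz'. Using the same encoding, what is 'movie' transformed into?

The shift depends on letter class: consonant c→d is +1, but vowel u→e is +10. Two shifts are in play — +10 for a/e/i/o/u, +1 for every other letter.
Applying it to movie: m(cons)+1=n, o(vowel)+10=y, v(cons)+1=w, i(vowel)+10=s, e(vowel)+10=o.

nywso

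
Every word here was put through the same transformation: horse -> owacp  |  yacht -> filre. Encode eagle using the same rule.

lipvp

In horse: h→o is +7, o→w is +8, r→a is +9, s→c is +10 — the shift increases by 1 each position. Each letter shifts forward by (position + 7), i.e. 7, 8, 9, … — the shift grows by one for each successive letter.
Applying it to eagle: e+7=l, a+8=i, g+9=p, l+10=v, e+11=p.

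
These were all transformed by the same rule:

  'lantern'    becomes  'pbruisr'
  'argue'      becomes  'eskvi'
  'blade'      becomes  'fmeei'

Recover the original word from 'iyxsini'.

The shifts repeat in a cycle of length 2: positions 0,1,… shift by +4, +1, then the pattern repeats.
Decoding iyxsini: i−4=e, y−1=x, x−4=t, s−1=r, i−4=e, n−1=m, i−4=e.

extreme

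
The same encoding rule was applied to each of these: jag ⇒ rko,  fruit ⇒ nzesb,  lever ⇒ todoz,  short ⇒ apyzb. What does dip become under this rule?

Two shifts are in play — +10 for a/e/i/o/u, +8 for every other letter.
For dip: d(cons)+8=l, i(vowel)+10=s, p(cons)+8=x.

lsx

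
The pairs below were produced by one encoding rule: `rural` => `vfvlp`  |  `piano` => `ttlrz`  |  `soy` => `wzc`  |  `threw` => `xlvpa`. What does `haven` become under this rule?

llzpr

The shift depends on letter class: consonant r→v is +4, but vowel u→f is +11. Vowels shift forward by 11 and consonants shift forward by 4.
For haven: h(cons)+4=l, a(vowel)+11=l, v(cons)+4=z, e(vowel)+11=p, n(cons)+4=r.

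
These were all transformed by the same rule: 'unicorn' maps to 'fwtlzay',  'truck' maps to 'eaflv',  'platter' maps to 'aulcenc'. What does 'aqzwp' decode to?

Shifts by position in unicorn: pos 0: u→f (+11), pos 1: n→w (+9), pos 2: i→t (+11), pos 3: c→l (+9) — repeating every 2. It's a Vigenère-style cipher with numeric key [11,9]: position i shifts by key[i mod 2].
Decoding aqzwp: a−11=p, q−9=h, z−11=o, w−9=n, p−11=e.

phone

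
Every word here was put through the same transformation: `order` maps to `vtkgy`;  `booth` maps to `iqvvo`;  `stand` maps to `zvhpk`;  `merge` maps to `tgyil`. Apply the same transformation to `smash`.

Shifts by position in order: pos 0: o→v (+7), pos 1: r→t (+2), pos 2: d→k (+7), pos 3: e→g (+2) — repeating every 2. It's a Vigenère-style cipher with numeric key [7,2]: position i shifts by key[i mod 2].
On smash: s+7=z, m+2=o, a+7=h, s+2=u, h+7=o.

zohuo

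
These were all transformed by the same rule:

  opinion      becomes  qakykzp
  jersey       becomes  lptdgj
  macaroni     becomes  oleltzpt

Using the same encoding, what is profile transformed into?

rcqqkwg

Shifts by position in opinion: pos 0: o→q (+2), pos 1: p→a (+11), pos 2: i→k (+2), pos 3: n→y (+11) — repeating every 2. The shifts repeat in a cycle of length 2: positions 0,1,… shift by +2, +11, then the pattern repeats.
On profile: p+2=r, r+11=c, o+2=q, f+11=q, i+2=k, l+11=w, e+2=g.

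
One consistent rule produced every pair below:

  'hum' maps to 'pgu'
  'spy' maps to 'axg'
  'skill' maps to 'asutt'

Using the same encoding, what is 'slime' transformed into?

The shift depends on letter class: consonant h→p is +8, but vowel u→g is +12. Two shifts are in play — +12 for a/e/i/o/u, +8 for every other letter.
On slime: s(cons)+8=a, l(cons)+8=t, i(vowel)+12=u, m(cons)+8=u, e(vowel)+12=q.

atuuq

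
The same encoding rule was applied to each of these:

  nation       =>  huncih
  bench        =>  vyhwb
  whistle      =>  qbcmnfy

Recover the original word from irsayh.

oxygen

Compare letters: n→h is +20, a→u is +20, t→n is +20 — a constant shift. It's a constant shift of +20 (ROT20).
Reversing it on irsayh: i−20=o, r−20=x, s−20=y, a−20=g, y−20=e, h−20=n.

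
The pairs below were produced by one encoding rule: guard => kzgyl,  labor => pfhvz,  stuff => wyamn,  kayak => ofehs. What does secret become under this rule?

wjiymc

Letter i (0-indexed) is shifted by i+4, so successive shifts are 4, 5, 6, ….
On secret: s+4=w, e+5=j, c+6=i, r+7=y, e+8=m, t+9=c.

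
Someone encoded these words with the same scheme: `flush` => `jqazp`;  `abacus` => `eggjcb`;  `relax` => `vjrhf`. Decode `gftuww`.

cannon

In flush: f→j is +4, l→q is +5, u→a is +6, s→z is +7 — the shift increases by 1 each position. The shift increases by 1 at each position, starting from +4: 4, 5, 6, ….
Reversing it on gftuww: g−4=c, f−5=a, t−6=n, u−7=n, w−8=o, w−9=n.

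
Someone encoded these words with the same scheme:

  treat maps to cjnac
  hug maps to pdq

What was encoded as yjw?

nap

The output letters match the input read backwards, each shifted +9: treat reversed is taert. Two steps: reverse the string, then apply a Caesar shift of +9.
Reversing it on yjw: shift back: y−9=p, j−9=a, w−9=n → pan; then reverse → nap.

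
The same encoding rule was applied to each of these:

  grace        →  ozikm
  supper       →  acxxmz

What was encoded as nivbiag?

fantasy

Compare letters: g→o is +8, r→z is +8, a→i is +8 — a constant shift. This is a Caesar cipher with shift 8.
Undoing it on nivbiag: n−8=f, i−8=a, v−8=n, b−8=t, i−8=a, a−8=s, g−8=y.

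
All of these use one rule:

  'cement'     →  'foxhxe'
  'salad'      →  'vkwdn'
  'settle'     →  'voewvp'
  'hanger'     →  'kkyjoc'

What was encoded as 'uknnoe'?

Shifts by position in cement: pos 0: c→f (+3), pos 1: e→o (+10), pos 2: m→x (+11), pos 3: e→h (+3), pos 4: n→x (+10), pos 5: t→e (+11) — repeating every 3. It's a Vigenère-style cipher with numeric key [3,10,11]: position i shifts by key[i mod 3].
Undoing it on uknnoe: u−3=r, k−10=a, n−11=c, n−3=k, o−10=e, e−11=t.

racket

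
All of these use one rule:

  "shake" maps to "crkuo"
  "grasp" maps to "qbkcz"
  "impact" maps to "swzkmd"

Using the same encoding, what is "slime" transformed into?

It's a constant shift of +10 (ROT10).
On slime: s+10=c, l+10=v, i+10=s, m+10=w, e+10=o.

cvswo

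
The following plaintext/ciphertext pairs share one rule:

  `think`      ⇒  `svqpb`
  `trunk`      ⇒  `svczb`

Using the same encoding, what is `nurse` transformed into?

The output letters match the input read backwards, each shifted +8: think reversed is kniht. Two steps: reverse the string, then apply a Caesar shift of +8.
Applying it to nurse: reverse → esrun; then shift: e+8=m, s+8=a, r+8=z, u+8=c, n+8=v.

mazcv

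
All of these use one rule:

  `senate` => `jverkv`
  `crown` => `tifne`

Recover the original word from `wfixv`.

Every letter moves 17 places later in the alphabet, wrapping around z→a.
Undoing it on wfixv: w−17=f, f−17=o, i−17=r, x−17=g, v−17=e.

forge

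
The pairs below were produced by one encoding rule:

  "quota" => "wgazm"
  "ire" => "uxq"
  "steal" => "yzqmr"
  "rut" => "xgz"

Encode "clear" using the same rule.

irqmx

The shift depends on letter class: consonant q→w is +6, but vowel u→g is +12. Vowels shift forward by 12 and consonants shift forward by 6.
Applying it to clear: c(cons)+6=i, l(cons)+6=r, e(vowel)+12=q, a(vowel)+12=m, r(cons)+6=x.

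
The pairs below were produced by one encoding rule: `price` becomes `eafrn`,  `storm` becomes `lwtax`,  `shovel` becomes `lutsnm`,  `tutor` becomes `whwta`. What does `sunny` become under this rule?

lhiiz

p(15)→e(4) and r(17)→a(0) fit y≡11x+21 (mod 26); the inverse of 11 mod 26 is 19. Treating letters as 0–25, the rule is x ↦ 11x + 21 (mod 26).
For sunny: s(18)→11·18+21≡11=l; u(20)→11·20+21≡7=h; n(13)→11·13+21≡8=i; n(13)→11·13+21≡8=i; y(24)→11·24+21≡25=z (all mod 26).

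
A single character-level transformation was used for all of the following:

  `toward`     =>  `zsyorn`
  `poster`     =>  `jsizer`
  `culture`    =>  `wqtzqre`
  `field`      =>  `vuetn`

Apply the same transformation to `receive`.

reweuhe

Treating letters as 0–25, the rule is x ↦ 17x + 14 (mod 26).
Applying it to receive: r(17)→17·17+14≡17=r; e(4)→17·4+14≡4=e; c(2)→17·2+14≡22=w; e(4)→17·4+14≡4=e; i(8)→17·8+14≡20=u; v(21)→17·21+14≡7=h; e(4)→17·4+14≡4=e (all mod 26).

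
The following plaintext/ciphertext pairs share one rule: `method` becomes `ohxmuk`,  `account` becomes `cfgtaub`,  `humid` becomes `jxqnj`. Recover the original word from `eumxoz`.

In method: m→o is +2, e→h is +3, t→x is +4, h→m is +5 — the shift increases by 1 each position. Each letter shifts forward by (position + 2), i.e. 2, 3, 4, … — the shift grows by one for each successive letter.
Decoding eumxoz: e−2=c, u−3=r, m−4=i, x−5=s, o−6=i, z−7=s.

crisis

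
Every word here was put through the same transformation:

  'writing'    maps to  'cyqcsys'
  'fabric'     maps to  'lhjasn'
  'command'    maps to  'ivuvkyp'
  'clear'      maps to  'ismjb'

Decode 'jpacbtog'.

district

In writing: w→c is +6, r→y is +7, i→q is +8, t→c is +9 — the shift increases by 1 each position. Letter i (0-indexed) is shifted by i+6, so successive shifts are 6, 7, 8, ….
Decoding jpacbtog: j−6=d, p−7=i, a−8=s, c−9=t, b−10=r, t−11=i, o−12=c, g−13=t.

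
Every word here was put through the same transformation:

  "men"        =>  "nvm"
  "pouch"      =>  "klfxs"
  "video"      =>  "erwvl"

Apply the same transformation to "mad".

Letters are reflected about the middle of the alphabet (position → 25−position): Atbash.
Applying it to mad: m↔n, a↔z, d↔w.

nzw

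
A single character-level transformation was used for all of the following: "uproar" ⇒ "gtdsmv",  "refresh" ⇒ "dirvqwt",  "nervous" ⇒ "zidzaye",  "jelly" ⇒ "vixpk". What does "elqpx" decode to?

shell

Shifts by position in uproar: pos 0: u→g (+12), pos 1: p→t (+4), pos 2: r→d (+12), pos 3: o→s (+4) — repeating every 2. A repeating key of period 2 is used — shifts +12, +4 over and over.
Reversing it on elqpx: e−12=s, l−4=h, q−12=e, p−4=l, x−12=l.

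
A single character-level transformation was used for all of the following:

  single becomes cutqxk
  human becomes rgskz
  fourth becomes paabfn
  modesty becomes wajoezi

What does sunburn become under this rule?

cgtlgxx

Shifts by position in single: pos 0: s→c (+10), pos 1: i→u (+12), pos 2: n→t (+6), pos 3: g→q (+10), pos 4: l→x (+12), pos 5: e→k (+6) — repeating every 3. A repeating key of period 3 is used — shifts +10, +12, +6 over and over.
Applying it to sunburn: s+10=c, u+12=g, n+6=t, b+10=l, u+12=g, r+6=x, n+10=x.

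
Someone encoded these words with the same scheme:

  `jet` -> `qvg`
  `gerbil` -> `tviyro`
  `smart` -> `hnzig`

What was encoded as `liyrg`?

orbit

Each pair mirrors across the alphabet (j↔q, e↔v, t↔g): positions sum to 25. Letters are reflected about the middle of the alphabet (position → 25−position): Atbash.
Undoing it on liyrg: l↔o, i↔r, y↔b, r↔i, g↔t.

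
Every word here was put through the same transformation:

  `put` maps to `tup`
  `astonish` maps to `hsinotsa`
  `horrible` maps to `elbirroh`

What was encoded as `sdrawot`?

towards

It's just the letters in reverse order.
Decoding sdrawot: then reverse → towards.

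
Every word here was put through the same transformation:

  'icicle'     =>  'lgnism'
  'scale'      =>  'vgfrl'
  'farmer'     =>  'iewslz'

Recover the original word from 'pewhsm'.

marble

In icicle: i→l is +3, c→g is +4, i→n is +5, c→i is +6 — the shift increases by 1 each position. The shift increases by 1 at each position, starting from +3: 3, 4, 5, ….
Decoding pewhsm: p−3=m, e−4=a, w−5=r, h−6=b, s−7=l, m−8=e.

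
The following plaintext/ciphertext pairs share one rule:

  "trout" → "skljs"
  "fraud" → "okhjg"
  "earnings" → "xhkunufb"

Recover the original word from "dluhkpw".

monarch

t(19)→s(18) and r(17)→k(10) fit y≡17x+7 (mod 26); the inverse of 17 mod 26 is 23. This is an affine cipher: with a=0,…,z=25, each position x becomes (17x+7) mod 26.
Undoing it on dluhkpw: d(3)→23·(3−7)≡12=m; l(11)→23·(11−7)≡14=o; u(20)→23·(20−7)≡13=n; h(7)→23·(7−7)≡0=a; k(10)→23·(10−7)≡17=r; p(15)→23·(15−7)≡2=c; w(22)→23·(22−7)≡7=h (all mod 26).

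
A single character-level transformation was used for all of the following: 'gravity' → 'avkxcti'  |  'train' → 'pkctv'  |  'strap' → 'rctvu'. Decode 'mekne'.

click

The output letters match the input read backwards, each shifted +2: gravity reversed is ytivarg. The word is reversed, then every letter is shifted forward by 2.
Reversing it on mekne: shift back: m−2=k, e−2=c, k−2=i, n−2=l, e−2=c → kcilc; then reverse → click.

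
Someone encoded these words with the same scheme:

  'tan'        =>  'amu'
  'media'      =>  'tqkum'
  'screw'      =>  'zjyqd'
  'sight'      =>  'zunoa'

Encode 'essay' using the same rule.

The shift depends on letter class: consonant t→a is +7, but vowel a→m is +12. Vowels shift forward by 12 and consonants shift forward by 7.
On essay: e(vowel)+12=q, s(cons)+7=z, s(cons)+7=z, a(vowel)+12=m, y(cons)+7=f.

qzzmf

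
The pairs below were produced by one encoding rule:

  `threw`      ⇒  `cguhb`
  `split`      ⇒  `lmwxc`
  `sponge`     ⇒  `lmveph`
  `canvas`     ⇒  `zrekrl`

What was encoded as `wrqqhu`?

ladder

t(19)→c(2) and h(7)→g(6) fit y≡17x+17 (mod 26); the inverse of 17 mod 26 is 23. This is an affine cipher: with a=0,…,z=25, each position x becomes (17x+17) mod 26.
Decoding wrqqhu: w(22)→23·(22−17)≡11=l; r(17)→23·(17−17)≡0=a; q(16)→23·(16−17)≡3=d; q(16)→23·(16−17)≡3=d; h(7)→23·(7−17)≡4=e; u(20)→23·(20−17)≡17=r (all mod 26).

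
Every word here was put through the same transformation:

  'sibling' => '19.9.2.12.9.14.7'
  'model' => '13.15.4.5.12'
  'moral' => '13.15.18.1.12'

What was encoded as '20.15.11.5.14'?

s is letter #19 and maps to 19: an offset of 0. Letters become their 1-indexed alphabet positions: a=1 … z=26.
Reversing it on 20.15.11.5.14: 20=t, 15=o, 11=k, 5=e, 14=n.

token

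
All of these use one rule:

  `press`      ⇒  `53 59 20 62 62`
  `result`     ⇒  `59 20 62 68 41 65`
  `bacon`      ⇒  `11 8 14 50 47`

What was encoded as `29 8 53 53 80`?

p(#16)→53 and r(#18)→59: differences scale by 3, so n = 3·pos + 5. The formula is n = 3×(alphabet index, a=1) + 5.
Undoing it on 29 8 53 53 80: 29→(29−5)÷3=8=h, 8→(8−5)÷3=1=a, 53→(53−5)÷3=16=p, 53→(53−5)÷3=16=p, 80→(80−5)÷3=25=y.

happy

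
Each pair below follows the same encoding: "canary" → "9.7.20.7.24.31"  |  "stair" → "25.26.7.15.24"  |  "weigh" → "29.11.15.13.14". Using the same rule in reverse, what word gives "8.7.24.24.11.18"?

barrel

c is letter #3 and maps to 9: an offset of 6. Each letter is replaced by its alphabet position (a=1..z=26) + 6.
Decoding 8.7.24.24.11.18: 8→(8−6)÷1=2=b, 7→(7−6)÷1=1=a, 24→(24−6)÷1=18=r, 24→(24−6)÷1=18=r, 11→(11−6)÷1=5=e, 18→(18−6)÷1=12=l.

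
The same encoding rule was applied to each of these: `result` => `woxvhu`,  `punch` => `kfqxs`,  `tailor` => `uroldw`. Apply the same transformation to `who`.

rkz

The output letters match the input read backwards, each shifted +3: result reversed is tluser. The word is reversed, then every letter is shifted forward by 3.
Applying it to who: reverse → ohw; then shift: o+3=r, h+3=k, w+3=z.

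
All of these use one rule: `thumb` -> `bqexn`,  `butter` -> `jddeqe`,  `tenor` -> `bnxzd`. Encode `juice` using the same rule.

rdsnq

Each letter shifts forward by (position + 8), i.e. 8, 9, 10, … — the shift grows by one for each successive letter.
For juice: j+8=r, u+9=d, i+10=s, c+11=n, e+12=q.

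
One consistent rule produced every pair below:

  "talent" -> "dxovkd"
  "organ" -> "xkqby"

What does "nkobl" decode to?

The word is reversed, then every letter is shifted forward by 10.
Reversing it on nkobl: shift back: n−10=d, k−10=a, o−10=e, b−10=r, l−10=b → daerb; then reverse → bread.

bread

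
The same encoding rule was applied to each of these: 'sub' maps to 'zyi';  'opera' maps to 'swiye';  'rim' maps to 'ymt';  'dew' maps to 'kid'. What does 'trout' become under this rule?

The shift depends on letter class: consonant s→z is +7, but vowel u→y is +4. The rule splits by letter class: vowels +4, consonants +7.
On trout: t(cons)+7=a, r(cons)+7=y, o(vowel)+4=s, u(vowel)+4=y, t(cons)+7=a.

aysya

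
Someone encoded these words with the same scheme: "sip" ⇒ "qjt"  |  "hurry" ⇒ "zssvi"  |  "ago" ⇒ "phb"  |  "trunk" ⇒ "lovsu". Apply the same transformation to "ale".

The output letters match the input read backwards, each shifted +1: sip reversed is pis. Read the word backwards and shift each letter +1.
For ale: reverse → ela; then shift: e+1=f, l+1=m, a+1=b.

fmb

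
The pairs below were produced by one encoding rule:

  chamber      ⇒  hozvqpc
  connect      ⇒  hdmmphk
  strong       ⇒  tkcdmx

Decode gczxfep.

fragile

Treating letters as 0–25, the rule is x ↦ 17x + 25 (mod 26).
Undoing it on gczxfep: g(6)→23·(6−25)≡5=f; c(2)→23·(2−25)≡17=r; z(25)→23·(25−25)≡0=a; x(23)→23·(23−25)≡6=g; f(5)→23·(5−25)≡8=i; e(4)→23·(4−25)≡11=l; p(15)→23·(15−25)≡4=e (all mod 26).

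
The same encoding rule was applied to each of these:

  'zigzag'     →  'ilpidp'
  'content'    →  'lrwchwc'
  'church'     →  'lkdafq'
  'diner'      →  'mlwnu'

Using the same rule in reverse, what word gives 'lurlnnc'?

cricket

Shifts by position in zigzag: pos 0: z→i (+9), pos 1: i→l (+3), pos 2: g→p (+9), pos 3: z→i (+9), pos 4: a→d (+3), pos 5: g→p (+9) — repeating every 3. It's a Vigenère-style cipher with numeric key [9,3,9]: position i shifts by key[i mod 3].
Reversing it on lurlnnc: l−9=c, u−3=r, r−9=i, l−9=c, n−3=k, n−9=e, c−9=t.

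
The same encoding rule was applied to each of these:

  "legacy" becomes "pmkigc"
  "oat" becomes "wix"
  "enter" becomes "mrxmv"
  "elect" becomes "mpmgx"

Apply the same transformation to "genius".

kmrqcw

The shift depends on letter class: consonant l→p is +4, but vowel e→m is +8. Two shifts are in play — +8 for a/e/i/o/u, +4 for every other letter.
On genius: g(cons)+4=k, e(vowel)+8=m, n(cons)+4=r, i(vowel)+8=q, u(vowel)+8=c, s(cons)+4=w.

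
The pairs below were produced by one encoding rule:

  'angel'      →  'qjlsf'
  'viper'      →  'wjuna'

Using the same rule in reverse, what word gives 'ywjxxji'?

Two steps: reverse the string, then apply a Caesar shift of +5.
Decoding ywjxxji: shift back: y−5=t, w−5=r, j−5=e, x−5=s, x−5=s, j−5=e, i−5=d → tressed; then reverse → dessert.

dessert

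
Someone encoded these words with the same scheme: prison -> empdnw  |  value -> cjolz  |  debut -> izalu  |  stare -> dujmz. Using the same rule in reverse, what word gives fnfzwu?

p(15)→e(4) and r(17)→m(12) fit y≡17x+9 (mod 26); the inverse of 17 mod 26 is 23. This is an affine cipher: with a=0,…,z=25, each position x becomes (17x+9) mod 26.
Reversing it on fnfzwu: f(5)→23·(5−9)≡12=m; n(13)→23·(13−9)≡14=o; f(5)→23·(5−9)≡12=m; z(25)→23·(25−9)≡4=e; w(22)→23·(22−9)≡13=n; u(20)→23·(20−9)≡19=t (all mod 26).

moment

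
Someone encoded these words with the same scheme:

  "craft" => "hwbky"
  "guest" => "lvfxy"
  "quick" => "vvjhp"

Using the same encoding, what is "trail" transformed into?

ywbjq

The shift depends on letter class: consonant c→h is +5, but vowel a→b is +1. The rule splits by letter class: vowels +1, consonants +5.
Applying it to trail: t(cons)+5=y, r(cons)+5=w, a(vowel)+1=b, i(vowel)+1=j, l(cons)+5=q.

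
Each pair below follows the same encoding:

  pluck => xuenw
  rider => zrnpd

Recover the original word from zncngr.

rescue

In pluck: p→x is +8, l→u is +9, u→e is +10, c→n is +11 — the shift increases by 1 each position. Letter i (0-indexed) is shifted by i+8, so successive shifts are 8, 9, 10, ….
Undoing it on zncngr: z−8=r, n−9=e, c−10=s, n−11=c, g−12=u, r−13=e.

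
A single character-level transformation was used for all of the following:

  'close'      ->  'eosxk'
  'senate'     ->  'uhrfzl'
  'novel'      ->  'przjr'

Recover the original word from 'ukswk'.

Each letter shifts forward by (position + 2), i.e. 2, 3, 4, … — the shift grows by one for each successive letter.
Reversing it on ukswk: u−2=s, k−3=h, s−4=o, w−5=r, k−6=e.

shore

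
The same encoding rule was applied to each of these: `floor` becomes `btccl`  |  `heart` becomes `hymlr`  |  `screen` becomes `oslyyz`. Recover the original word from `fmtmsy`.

palace

f(5)→b(1) and l(11)→t(19) fit y≡3x+12 (mod 26); the inverse of 3 mod 26 is 9. This is an affine cipher: with a=0,…,z=25, each position x becomes (3x+12) mod 26.
Undoing it on fmtmsy: f(5)→9·(5−12)≡15=p; m(12)→9·(12−12)≡0=a; t(19)→9·(19−12)≡11=l; m(12)→9·(12−12)≡0=a; s(18)→9·(18−12)≡2=c; y(24)→9·(24−12)≡4=e (all mod 26).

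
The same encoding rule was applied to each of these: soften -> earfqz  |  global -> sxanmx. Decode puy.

Compare letters: s→e is +12, o→a is +12, f→r is +12 — a constant shift. It's a constant shift of +12 (ROT12).
Reversing it on puy: p−12=d, u−12=i, y−12=m.

dim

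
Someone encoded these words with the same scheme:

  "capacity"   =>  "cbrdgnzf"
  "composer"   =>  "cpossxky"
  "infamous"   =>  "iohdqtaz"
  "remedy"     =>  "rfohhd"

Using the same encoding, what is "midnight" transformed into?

mjfqmlna

In capacity: c→c is +0, a→b is +1, p→r is +2, a→d is +3 — the shift increases by 1 each position. The shift increases by 1 at each position, starting from +0: 0, 1, 2, ….
Applying it to midnight: m+0=m, i+1=j, d+2=f, n+3=q, i+4=m, g+5=l, h+6=n, t+7=a.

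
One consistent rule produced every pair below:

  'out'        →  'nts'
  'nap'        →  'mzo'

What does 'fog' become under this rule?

Compare letters: o→n is +25, u→t is +25, t→s is +25 — a constant shift. It's a constant shift of +25 (ROT25).
On fog: f+25=e, o+25=n, g+25=f.

enf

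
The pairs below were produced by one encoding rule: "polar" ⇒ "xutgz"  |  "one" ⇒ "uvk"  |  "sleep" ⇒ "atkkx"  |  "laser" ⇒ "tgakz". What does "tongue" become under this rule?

Two shifts are in play — +6 for a/e/i/o/u, +8 for every other letter.
On tongue: t(cons)+8=b, o(vowel)+6=u, n(cons)+8=v, g(cons)+8=o, u(vowel)+6=a, e(vowel)+6=k.

buvoak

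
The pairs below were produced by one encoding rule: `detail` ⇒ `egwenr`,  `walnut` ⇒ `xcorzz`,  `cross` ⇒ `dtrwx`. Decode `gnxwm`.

Letter i (0-indexed) is shifted by i+1, so successive shifts are 1, 2, 3, ….
Reversing it on gnxwm: g−1=f, n−2=l, x−3=u, w−4=s, m−5=h.

flush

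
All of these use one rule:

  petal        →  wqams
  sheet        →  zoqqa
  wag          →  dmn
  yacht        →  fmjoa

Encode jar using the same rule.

qmy

The shift depends on letter class: consonant p→w is +7, but vowel e→q is +12. Two shifts are in play — +12 for a/e/i/o/u, +7 for every other letter.
Applying it to jar: j(cons)+7=q, a(vowel)+12=m, r(cons)+7=y.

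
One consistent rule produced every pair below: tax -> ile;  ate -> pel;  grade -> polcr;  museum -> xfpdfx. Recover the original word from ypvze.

token

The output letters match the input read backwards, each shifted +11: tax reversed is xat. Two steps: reverse the string, then apply a Caesar shift of +11.
Decoding ypvze: shift back: y−11=n, p−11=e, v−11=k, z−11=o, e−11=t → nekot; then reverse → token.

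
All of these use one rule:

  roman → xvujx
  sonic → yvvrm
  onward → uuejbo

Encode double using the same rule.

jvckvp

In roman: r→x is +6, o→v is +7, m→u is +8, a→j is +9 — the shift increases by 1 each position. The shift increases by 1 at each position, starting from +6: 6, 7, 8, ….
For double: d+6=j, o+7=v, u+8=c, b+9=k, l+10=v, e+11=p.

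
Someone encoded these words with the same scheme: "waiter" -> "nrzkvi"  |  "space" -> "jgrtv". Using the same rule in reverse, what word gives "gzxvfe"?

pigeon

It's a constant shift of +17 (ROT17).
Undoing it on gzxvfe: g−17=p, z−17=i, x−17=g, v−17=e, f−17=o, e−17=n.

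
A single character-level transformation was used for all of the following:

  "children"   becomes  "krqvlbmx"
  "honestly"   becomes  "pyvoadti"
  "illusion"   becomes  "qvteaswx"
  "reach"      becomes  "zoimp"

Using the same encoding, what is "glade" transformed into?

It's a Vigenère-style cipher with numeric key [8,10]: position i shifts by key[i mod 2].
For glade: g+8=o, l+10=v, a+8=i, d+10=n, e+8=m.

ovinm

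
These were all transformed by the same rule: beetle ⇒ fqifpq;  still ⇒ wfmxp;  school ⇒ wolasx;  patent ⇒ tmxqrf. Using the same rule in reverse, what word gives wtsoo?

The shifts repeat in a cycle of length 2: positions 0,1,… shift by +4, +12, then the pattern repeats.
Reversing it on wtsoo: w−4=s, t−12=h, s−4=o, o−12=c, o−4=k.

shock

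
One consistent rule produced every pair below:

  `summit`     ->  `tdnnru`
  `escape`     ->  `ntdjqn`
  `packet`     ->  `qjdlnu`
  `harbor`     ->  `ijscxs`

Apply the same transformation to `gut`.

hdu

The shift depends on letter class: consonant s→t is +1, but vowel u→d is +9. The rule splits by letter class: vowels +9, consonants +1.
On gut: g(cons)+1=h, u(vowel)+9=d, t(cons)+1=u.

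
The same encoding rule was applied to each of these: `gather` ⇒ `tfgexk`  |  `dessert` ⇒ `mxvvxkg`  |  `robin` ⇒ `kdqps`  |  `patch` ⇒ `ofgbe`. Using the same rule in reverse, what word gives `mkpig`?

drift

g(6)→t(19) and a(0)→f(5) fit y≡11x+5 (mod 26); the inverse of 11 mod 26 is 19. Treating letters as 0–25, the rule is x ↦ 11x + 5 (mod 26).
Decoding mkpig: m(12)→19·(12−5)≡3=d; k(10)→19·(10−5)≡17=r; p(15)→19·(15−5)≡8=i; i(8)→19·(8−5)≡5=f; g(6)→19·(6−5)≡19=t (all mod 26).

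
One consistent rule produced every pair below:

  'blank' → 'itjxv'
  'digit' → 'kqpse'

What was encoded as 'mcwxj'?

funny

In blank: b→i is +7, l→t is +8, a→j is +9, n→x is +10 — the shift increases by 1 each position. Letter i (0-indexed) is shifted by i+7, so successive shifts are 7, 8, 9, ….
Decoding mcwxj: m−7=f, c−8=u, w−9=n, x−10=n, j−11=y.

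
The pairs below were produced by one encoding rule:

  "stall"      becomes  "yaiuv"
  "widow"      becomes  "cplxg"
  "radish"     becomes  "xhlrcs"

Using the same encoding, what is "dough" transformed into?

jvcpr

In stall: s→y is +6, t→a is +7, a→i is +8, l→u is +9 — the shift increases by 1 each position. The shift increases by 1 at each position, starting from +6: 6, 7, 8, ….
Applying it to dough: d+6=j, o+7=v, u+8=c, g+9=p, h+10=r.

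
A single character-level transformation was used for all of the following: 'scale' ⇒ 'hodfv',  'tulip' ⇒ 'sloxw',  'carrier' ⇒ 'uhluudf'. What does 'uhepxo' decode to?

lumber

The output letters match the input read backwards, each shifted +3: scale reversed is elacs. The word is reversed, then every letter is shifted forward by 3.
Undoing it on uhepxo: shift back: u−3=r, h−3=e, e−3=b, p−3=m, x−3=u, o−3=l → rebmul; then reverse → lumber.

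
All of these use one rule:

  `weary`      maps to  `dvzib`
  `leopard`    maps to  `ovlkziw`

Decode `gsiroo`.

thrill

Each letter is replaced by its mirror in the alphabet: a↔z, b↔y, c↔x, and so on (the Atbash cipher).
Decoding gsiroo: g↔t, s↔h, i↔r, r↔i, o↔l, o↔l.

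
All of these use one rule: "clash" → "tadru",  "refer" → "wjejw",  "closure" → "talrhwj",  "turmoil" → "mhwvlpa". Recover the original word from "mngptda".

c(2)→t(19) and l(11)→a(0) fit y≡21x+3 (mod 26); the inverse of 21 mod 26 is 5. Treating letters as 0–25, the rule is x ↦ 21x + 3 (mod 26).
Decoding mngptda: m(12)→5·(12−3)≡19=t; n(13)→5·(13−3)≡24=y; g(6)→5·(6−3)≡15=p; p(15)→5·(15−3)≡8=i; t(19)→5·(19−3)≡2=c; d(3)→5·(3−3)≡0=a; a(0)→5·(0−3)≡11=l (all mod 26).

typical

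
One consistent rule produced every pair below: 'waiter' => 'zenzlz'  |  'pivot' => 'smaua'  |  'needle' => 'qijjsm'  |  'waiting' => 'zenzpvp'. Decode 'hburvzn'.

explore

In waiter: w→z is +3, a→e is +4, i→n is +5, t→z is +6 — the shift increases by 1 each position. Each letter shifts forward by (position + 3), i.e. 3, 4, 5, … — the shift grows by one for each successive letter.
Decoding hburvzn: h−3=e, b−4=x, u−5=p, r−6=l, v−7=o, z−8=r, n−9=e.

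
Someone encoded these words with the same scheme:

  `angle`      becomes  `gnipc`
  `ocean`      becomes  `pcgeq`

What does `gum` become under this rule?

owi

The output letters match the input read backwards, each shifted +2: angle reversed is elgna. The word is reversed, then every letter is shifted forward by 2.
For gum: reverse → mug; then shift: m+2=o, u+2=w, g+2=i.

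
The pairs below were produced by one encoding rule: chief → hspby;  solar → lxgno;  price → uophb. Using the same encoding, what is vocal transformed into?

This is an affine cipher: with a=0,…,z=25, each position x becomes (23x+13) mod 26.
On vocal: v(21)→23·21+13≡2=c; o(14)→23·14+13≡23=x; c(2)→23·2+13≡7=h; a(0)→23·0+13≡13=n; l(11)→23·11+13≡6=g (all mod 26).

cxhng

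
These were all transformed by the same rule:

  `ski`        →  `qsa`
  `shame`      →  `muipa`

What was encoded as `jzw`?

Two steps: reverse the string, then apply a Caesar shift of +8.
Decoding jzw: shift back: j−8=b, z−8=r, w−8=o → bro; then reverse → orb.

orb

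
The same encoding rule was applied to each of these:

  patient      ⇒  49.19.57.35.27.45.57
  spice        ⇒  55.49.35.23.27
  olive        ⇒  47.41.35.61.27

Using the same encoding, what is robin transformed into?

The formula is n = 2×(alphabet index, a=1) + 17.
Applying it to robin: r=18→53, o=15→47, b=2→21, i=9→35, n=14→45.

53.47.21.35.45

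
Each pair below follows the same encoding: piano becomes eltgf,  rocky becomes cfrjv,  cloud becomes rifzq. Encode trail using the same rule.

actli

Each letter's alphabet position (a=0..z=25) is mapped through 25·x+19 mod 26 — an affine cipher.
On trail: t(19)→25·19+19≡0=a; r(17)→25·17+19≡2=c; a(0)→25·0+19≡19=t; i(8)→25·8+19≡11=l; l(11)→25·11+19≡8=i (all mod 26).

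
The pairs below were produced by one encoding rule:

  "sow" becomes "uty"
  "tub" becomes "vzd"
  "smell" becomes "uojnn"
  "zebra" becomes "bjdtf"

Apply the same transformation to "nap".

The shift depends on letter class: consonant s→u is +2, but vowel o→t is +5. Two shifts are in play — +5 for a/e/i/o/u, +2 for every other letter.
Applying it to nap: n(cons)+2=p, a(vowel)+5=f, p(cons)+2=r.

pfr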